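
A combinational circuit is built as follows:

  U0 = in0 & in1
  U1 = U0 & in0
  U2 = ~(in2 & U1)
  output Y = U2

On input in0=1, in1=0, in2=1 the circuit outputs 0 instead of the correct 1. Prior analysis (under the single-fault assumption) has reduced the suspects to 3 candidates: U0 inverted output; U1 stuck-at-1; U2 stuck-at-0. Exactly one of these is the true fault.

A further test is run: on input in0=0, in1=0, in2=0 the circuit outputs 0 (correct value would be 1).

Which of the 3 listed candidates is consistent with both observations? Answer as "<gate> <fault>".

Evaluate each candidate on input in0=0, in1=0, in2=0:
  U0 inverted output: U0=1 [inverted output], U1=0, U2=1 → 1 — eliminated
  U1 stuck-at-1: U0=0, U1=1 [stuck-at-1], U2=1 → 1 — eliminated
  U2 stuck-at-0: U0=0, U1=0, U2=0 [stuck-at-0] → 0 — matches
Only U2 stuck-at-0 reproduces the observed 0.

U2 stuck-at-0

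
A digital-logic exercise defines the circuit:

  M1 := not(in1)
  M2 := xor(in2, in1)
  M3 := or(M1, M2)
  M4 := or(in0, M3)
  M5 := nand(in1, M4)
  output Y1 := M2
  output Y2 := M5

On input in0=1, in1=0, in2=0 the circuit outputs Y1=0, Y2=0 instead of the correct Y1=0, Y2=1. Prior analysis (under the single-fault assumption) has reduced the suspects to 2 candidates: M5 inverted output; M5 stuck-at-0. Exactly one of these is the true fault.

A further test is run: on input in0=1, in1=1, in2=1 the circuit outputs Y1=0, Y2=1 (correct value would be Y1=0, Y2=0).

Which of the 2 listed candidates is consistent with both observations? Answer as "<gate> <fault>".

M5 inverted output

Evaluate each candidate on input in0=1, in1=1, in2=1:
  M5 inverted output: M1=0, M2=0, M3=0, M4=1, M5=1 [inverted output] → Y1=0, Y2=1 — matches
  M5 stuck-at-0: M1=0, M2=0, M3=0, M4=1, M5=0 [stuck-at-0] → Y1=0, Y2=0 — eliminated
Only M5 inverted output reproduces the observed Y1=0, Y2=1.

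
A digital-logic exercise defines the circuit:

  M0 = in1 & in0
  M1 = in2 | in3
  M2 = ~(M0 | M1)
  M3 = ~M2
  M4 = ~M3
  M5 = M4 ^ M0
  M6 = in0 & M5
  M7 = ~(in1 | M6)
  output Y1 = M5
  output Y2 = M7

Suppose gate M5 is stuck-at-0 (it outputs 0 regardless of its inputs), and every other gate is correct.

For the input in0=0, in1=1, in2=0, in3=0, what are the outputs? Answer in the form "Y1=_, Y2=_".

Propagate with M5 forced: M0=0, M1=0, M2=1, M3=0, M4=1, M5=0 [stuck-at-0], M6=0, M7=0.
So the outputs are Y1=0, Y2=0. (Without the fault they would be Y1=1, Y2=0.)

Y1=0, Y2=0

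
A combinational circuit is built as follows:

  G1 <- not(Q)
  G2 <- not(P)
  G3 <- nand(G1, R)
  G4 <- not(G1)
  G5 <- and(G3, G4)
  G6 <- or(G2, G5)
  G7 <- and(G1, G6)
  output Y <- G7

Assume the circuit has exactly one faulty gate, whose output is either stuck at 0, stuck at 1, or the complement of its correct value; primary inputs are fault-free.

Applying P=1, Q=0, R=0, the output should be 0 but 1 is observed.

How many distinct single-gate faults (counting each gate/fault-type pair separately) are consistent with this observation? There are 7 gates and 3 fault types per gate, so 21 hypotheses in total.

Fault-free: G1=1, G2=0, G3=1, G4=0, G5=0, G6=0, G7=0 → 0. Observed 1.
  G1: none of the 3 fault types match ✗
  G2: stuck-at-1, inverted output ✓; others ✗
  G3: none of the 3 fault types match ✗
  G4: stuck-at-1, inverted output ✓; others ✗
  G5: stuck-at-1, inverted output ✓; others ✗
  G6: stuck-at-1, inverted output ✓; others ✗
  G7: stuck-at-1, inverted output ✓; others ✗
Consistent faults: {G2 stuck-at-1, G2 inverted output, G4 stuck-at-1, G4 inverted output, G5 stuck-at-1, G5 inverted output, G6 stuck-at-1, G6 inverted output, G7 stuck-at-1, G7 inverted output} — 10 in all.

10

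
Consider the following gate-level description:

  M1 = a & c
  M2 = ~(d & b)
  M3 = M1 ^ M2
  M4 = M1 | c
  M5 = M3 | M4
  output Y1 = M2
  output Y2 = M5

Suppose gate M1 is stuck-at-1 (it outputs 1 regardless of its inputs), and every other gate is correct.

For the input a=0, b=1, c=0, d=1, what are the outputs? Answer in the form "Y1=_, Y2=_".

Y1=0, Y2=1

Propagate with M1 forced: M1=1 [stuck-at-1], M2=0, M3=1, M4=1, M5=1.
So the outputs are Y1=0, Y2=1. (Without the fault they would be Y1=0, Y2=0.)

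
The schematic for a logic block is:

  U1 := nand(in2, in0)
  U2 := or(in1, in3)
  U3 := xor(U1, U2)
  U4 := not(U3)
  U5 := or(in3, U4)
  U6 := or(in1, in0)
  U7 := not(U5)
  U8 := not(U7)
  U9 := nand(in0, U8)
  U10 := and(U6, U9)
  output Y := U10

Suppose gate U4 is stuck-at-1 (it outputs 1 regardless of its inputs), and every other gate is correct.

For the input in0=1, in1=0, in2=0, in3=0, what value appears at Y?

Propagate with U4 forced: U1=1, U2=0, U3=1, U4=1 [stuck-at-1], U5=1, U6=1, U7=0, U8=1, U9=0, U10=0.
So Y = 0. (Without the fault it would be 1.)

0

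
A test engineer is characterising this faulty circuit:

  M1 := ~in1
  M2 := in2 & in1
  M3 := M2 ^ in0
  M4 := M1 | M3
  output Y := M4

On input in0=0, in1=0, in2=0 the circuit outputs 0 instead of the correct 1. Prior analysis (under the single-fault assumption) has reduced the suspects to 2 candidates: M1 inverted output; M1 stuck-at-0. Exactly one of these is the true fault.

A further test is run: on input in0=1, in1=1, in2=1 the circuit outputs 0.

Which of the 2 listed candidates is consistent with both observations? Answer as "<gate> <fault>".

Evaluate each candidate on input in0=1, in1=1, in2=1:
  M1 inverted output: M1=1 [inverted output], M2=1, M3=0, M4=1 → 1 — eliminated
  M1 stuck-at-0: M1=0 [stuck-at-0], M2=1, M3=0, M4=0 → 0 — matches
Only M1 stuck-at-0 reproduces the observed 0.

M1 stuck-at-0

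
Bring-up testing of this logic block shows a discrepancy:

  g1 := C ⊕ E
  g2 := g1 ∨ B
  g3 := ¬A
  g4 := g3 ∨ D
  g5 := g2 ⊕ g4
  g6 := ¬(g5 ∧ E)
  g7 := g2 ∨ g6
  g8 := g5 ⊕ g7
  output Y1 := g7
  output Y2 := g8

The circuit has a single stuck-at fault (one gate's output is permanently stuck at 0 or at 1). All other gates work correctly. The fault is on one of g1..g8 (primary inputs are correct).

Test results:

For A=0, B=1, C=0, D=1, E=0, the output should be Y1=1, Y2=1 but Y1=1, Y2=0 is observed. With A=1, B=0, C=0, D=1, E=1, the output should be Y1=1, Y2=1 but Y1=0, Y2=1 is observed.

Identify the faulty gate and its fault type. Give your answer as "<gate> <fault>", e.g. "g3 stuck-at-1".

g2 stuck-at-0

Fault-free values for test 1 (A=0, B=1, C=0, D=1, E=0): g1=0, g2=1, g3=1, g4=1, g5=0, g6=1, g7=1, g8=1, giving Y1=1, Y2=1. Observed Y1=1, Y2=0.
Test 1: faults giving observed Y1=1, Y2=0 are {g2 stuck-at-0, g4 stuck-at-0, g5 stuck-at-1, g8 stuck-at-0}.
Test 2 (A=1, B=0, C=0, D=1, E=1): fault-free g1=1, g2=1, g3=0, g4=1, g5=0, g6=1, g7=1, g8=1 → Y1=1, Y2=1; observed Y1=0, Y2=1. Eliminates g4 stuck-at-0, g5 stuck-at-1, g8 stuck-at-0.
Only g2 stuck-at-0 is consistent with every test.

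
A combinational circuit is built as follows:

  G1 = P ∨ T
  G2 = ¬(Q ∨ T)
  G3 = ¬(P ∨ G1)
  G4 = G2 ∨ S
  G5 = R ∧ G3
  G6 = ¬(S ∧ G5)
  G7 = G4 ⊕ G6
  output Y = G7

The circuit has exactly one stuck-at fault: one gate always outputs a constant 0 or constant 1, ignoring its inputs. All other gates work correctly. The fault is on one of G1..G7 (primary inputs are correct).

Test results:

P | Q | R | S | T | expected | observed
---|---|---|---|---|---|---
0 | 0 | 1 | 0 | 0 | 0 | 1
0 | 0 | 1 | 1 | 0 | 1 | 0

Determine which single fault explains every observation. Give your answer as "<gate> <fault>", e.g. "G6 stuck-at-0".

Fault-free values for test 1 (P=0, Q=0, R=1, S=0, T=0): G1=0, G2=1, G3=1, G4=1, G5=1, G6=1, G7=0, giving Y=0. Observed 1.
Test 1: faults giving observed 1 are {G2 stuck-at-0, G4 stuck-at-0, G6 stuck-at-0, G7 stuck-at-1}.
Test 2 (P=0, Q=0, R=1, S=1, T=0): fault-free G1=0, G2=1, G3=1, G4=1, G5=1, G6=0, G7=1 → 1; observed 0. Eliminates G2 stuck-at-0, G6 stuck-at-0, G7 stuck-at-1.
Only G4 stuck-at-0 is consistent with every test.

G4 stuck-at-0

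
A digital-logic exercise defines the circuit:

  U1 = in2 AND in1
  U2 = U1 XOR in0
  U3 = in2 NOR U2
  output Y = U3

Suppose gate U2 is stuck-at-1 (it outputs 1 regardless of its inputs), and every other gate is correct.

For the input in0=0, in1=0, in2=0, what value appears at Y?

0

Propagate with U2 forced: U1=0, U2=1 [stuck-at-1], U3=0.
So Y = 0. (Without the fault it would be 1.)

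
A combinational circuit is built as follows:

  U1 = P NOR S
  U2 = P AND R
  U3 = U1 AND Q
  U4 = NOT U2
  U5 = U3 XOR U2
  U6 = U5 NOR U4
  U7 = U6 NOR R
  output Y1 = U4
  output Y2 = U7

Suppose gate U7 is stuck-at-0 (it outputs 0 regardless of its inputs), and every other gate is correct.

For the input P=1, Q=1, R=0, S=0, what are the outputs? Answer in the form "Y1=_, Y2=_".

Y1=1, Y2=0

Propagate with U7 forced: U1=0, U2=0, U3=0, U4=1, U5=0, U6=0, U7=0 [stuck-at-0].
So the outputs are Y1=1, Y2=0. (Without the fault they would be Y1=1, Y2=1.)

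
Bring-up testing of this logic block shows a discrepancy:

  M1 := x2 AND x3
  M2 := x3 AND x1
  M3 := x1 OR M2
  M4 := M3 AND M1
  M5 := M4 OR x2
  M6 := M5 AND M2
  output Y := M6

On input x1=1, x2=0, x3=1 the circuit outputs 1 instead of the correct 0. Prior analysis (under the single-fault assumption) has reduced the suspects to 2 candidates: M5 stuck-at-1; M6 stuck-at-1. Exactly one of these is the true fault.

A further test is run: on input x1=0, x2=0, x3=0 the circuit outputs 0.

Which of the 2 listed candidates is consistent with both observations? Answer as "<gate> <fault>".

Evaluate each candidate on input x1=0, x2=0, x3=0:
  M5 stuck-at-1: M1=0, M2=0, M3=0, M4=0, M5=1 [stuck-at-1], M6=0 → 0 — matches
  M6 stuck-at-1: M1=0, M2=0, M3=0, M4=0, M5=0, M6=1 [stuck-at-1] → 1 — eliminated
Only M5 stuck-at-1 reproduces the observed 0.

M5 stuck-at-1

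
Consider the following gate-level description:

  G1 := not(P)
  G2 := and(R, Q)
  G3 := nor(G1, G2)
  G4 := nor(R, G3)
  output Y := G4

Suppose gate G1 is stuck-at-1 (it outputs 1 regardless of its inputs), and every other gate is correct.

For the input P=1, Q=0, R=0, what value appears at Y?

Propagate with G1 forced: G1=1 [stuck-at-1], G2=0, G3=0, G4=1.
So Y = 1. (Without the fault it would be 0.)

1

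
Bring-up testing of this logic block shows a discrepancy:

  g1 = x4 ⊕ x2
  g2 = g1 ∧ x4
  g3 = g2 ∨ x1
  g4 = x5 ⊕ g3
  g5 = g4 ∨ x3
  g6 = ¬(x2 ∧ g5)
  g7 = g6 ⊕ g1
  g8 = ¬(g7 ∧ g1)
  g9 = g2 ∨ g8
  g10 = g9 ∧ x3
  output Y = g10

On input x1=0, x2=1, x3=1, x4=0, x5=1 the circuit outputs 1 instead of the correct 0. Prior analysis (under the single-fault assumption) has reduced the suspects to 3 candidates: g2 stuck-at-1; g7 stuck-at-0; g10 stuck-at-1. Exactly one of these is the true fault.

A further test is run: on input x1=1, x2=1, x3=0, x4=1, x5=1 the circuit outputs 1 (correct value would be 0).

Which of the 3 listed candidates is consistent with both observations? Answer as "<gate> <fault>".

g10 stuck-at-1

Evaluate each candidate on input x1=1, x2=1, x3=0, x4=1, x5=1:
  g2 stuck-at-1: g1=0, g2=1 [stuck-at-1], g3=1, g4=0, g5=0, g6=1, g7=1, g8=1, g9=1, g10=0 → 0 — eliminated
  g7 stuck-at-0: g1=0, g2=0, g3=1, g4=0, g5=0, g6=1, g7=0 [stuck-at-0], g8=1, g9=1, g10=0 → 0 — eliminated
  g10 stuck-at-1: g1=0, g2=0, g3=1, g4=0, g5=0, g6=1, g7=1, g8=1, g9=1, g10=1 [stuck-at-1] → 1 — matches
Only g10 stuck-at-1 reproduces the observed 1.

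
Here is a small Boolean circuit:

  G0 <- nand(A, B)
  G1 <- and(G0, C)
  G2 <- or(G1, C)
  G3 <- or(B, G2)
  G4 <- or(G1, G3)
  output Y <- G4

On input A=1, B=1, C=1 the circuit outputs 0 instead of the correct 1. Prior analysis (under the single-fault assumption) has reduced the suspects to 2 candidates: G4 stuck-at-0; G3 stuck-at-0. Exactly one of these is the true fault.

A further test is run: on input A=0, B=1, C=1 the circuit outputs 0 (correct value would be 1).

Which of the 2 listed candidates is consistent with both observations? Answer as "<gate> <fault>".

G4 stuck-at-0

Evaluate each candidate on input A=0, B=1, C=1:
  G4 stuck-at-0: G0=1, G1=1, G2=1, G3=1, G4=0 [stuck-at-0] → 0 — matches
  G3 stuck-at-0: G0=1, G1=1, G2=1, G3=0 [stuck-at-0], G4=1 → 1 — eliminated
Only G4 stuck-at-0 reproduces the observed 0.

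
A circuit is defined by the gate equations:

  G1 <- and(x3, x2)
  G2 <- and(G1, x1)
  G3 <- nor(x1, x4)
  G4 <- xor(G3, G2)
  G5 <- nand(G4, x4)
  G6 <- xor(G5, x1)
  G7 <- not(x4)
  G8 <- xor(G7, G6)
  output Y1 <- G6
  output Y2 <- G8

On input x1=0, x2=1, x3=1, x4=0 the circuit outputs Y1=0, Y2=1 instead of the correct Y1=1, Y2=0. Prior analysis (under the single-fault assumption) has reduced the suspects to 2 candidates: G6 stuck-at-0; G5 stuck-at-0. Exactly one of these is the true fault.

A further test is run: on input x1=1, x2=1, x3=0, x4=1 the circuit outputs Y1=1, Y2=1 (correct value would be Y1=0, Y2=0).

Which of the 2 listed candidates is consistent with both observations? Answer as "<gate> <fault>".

Evaluate each candidate on input x1=1, x2=1, x3=0, x4=1:
  G6 stuck-at-0: G1=0, G2=0, G3=0, G4=0, G5=1, G6=0 [stuck-at-0], G7=0, G8=0 → Y1=0, Y2=0 — eliminated
  G5 stuck-at-0: G1=0, G2=0, G3=0, G4=0, G5=0 [stuck-at-0], G6=1, G7=0, G8=1 → Y1=1, Y2=1 — matches
Only G5 stuck-at-0 reproduces the observed Y1=1, Y2=1.

G5 stuck-at-0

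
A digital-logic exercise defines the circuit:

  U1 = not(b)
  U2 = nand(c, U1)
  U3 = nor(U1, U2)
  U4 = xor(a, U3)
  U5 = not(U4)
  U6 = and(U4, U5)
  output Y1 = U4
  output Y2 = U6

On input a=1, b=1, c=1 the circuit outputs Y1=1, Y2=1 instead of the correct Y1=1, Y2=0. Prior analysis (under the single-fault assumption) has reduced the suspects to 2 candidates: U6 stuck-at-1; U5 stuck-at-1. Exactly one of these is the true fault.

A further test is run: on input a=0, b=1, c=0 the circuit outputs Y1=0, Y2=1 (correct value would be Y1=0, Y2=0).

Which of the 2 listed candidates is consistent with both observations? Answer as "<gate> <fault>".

U6 stuck-at-1

Evaluate each candidate on input a=0, b=1, c=0:
  U6 stuck-at-1: U1=0, U2=1, U3=0, U4=0, U5=1, U6=1 [stuck-at-1] → Y1=0, Y2=1 — matches
  U5 stuck-at-1: U1=0, U2=1, U3=0, U4=0, U5=1 [stuck-at-1], U6=0 → Y1=0, Y2=0 — eliminated
Only U6 stuck-at-1 reproduces the observed Y1=0, Y2=1.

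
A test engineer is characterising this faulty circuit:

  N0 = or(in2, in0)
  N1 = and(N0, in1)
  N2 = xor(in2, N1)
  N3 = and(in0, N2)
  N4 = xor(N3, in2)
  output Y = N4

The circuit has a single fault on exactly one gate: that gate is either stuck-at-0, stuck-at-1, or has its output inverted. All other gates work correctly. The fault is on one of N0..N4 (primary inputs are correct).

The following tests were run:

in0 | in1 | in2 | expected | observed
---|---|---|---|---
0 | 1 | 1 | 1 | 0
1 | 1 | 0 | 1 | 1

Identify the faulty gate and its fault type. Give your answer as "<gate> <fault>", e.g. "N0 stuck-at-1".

N3 stuck-at-1

Fault-free values for test 1 (in0=0, in1=1, in2=1): N0=1, N1=1, N2=0, N3=0, N4=1, giving Y=1. Observed 0.
Test 1: faults giving observed 0 are {N3 stuck-at-1, N3 inverted output, N4 stuck-at-0, N4 inverted output}.
Test 2 (in0=1, in1=1, in2=0): fault-free N0=1, N1=1, N2=1, N3=1, N4=1 → 1; observed 1. Eliminates N3 inverted output, N4 stuck-at-0, N4 inverted output.
Only N3 stuck-at-1 is consistent with every test.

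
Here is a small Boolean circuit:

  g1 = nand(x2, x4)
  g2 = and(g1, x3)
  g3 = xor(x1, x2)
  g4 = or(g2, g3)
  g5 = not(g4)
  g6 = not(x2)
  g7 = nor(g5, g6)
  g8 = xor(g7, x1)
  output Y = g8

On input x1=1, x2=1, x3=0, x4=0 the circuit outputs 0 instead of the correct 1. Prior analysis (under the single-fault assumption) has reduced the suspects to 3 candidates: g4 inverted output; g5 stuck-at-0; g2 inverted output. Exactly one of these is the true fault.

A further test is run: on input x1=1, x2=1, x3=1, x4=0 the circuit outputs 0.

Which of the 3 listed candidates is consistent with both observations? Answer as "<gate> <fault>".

Evaluate each candidate on input x1=1, x2=1, x3=1, x4=0:
  g4 inverted output: g1=1, g2=1, g3=0, g4=0 [inverted output], g5=1, g6=0, g7=0, g8=1 → 1 — eliminated
  g5 stuck-at-0: g1=1, g2=1, g3=0, g4=1, g5=0 [stuck-at-0], g6=0, g7=1, g8=0 → 0 — matches
  g2 inverted output: g1=1, g2=0 [inverted output], g3=0, g4=0, g5=1, g6=0, g7=0, g8=1 → 1 — eliminated
Only g5 stuck-at-0 reproduces the observed 0.

g5 stuck-at-0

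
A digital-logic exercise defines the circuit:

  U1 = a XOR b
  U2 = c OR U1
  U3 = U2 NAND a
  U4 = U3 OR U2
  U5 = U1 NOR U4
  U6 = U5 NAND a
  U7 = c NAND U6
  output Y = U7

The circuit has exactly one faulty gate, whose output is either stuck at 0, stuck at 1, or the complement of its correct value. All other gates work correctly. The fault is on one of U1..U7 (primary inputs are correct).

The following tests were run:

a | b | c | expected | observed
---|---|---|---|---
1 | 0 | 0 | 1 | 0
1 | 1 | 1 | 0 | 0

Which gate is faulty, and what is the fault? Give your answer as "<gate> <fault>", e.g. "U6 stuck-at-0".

Fault-free values for test 1 (a=1, b=0, c=0): U1=1, U2=1, U3=0, U4=1, U5=0, U6=1, U7=1, giving Y=1. Observed 0.
Test 1: faults giving observed 0 are {U7 stuck-at-0, U7 inverted output}.
Test 2 (a=1, b=1, c=1): fault-free U1=0, U2=1, U3=0, U4=1, U5=0, U6=1, U7=0 → 0; observed 0. Eliminates U7 inverted output.
Only U7 stuck-at-0 is consistent with every test.

U7 stuck-at-0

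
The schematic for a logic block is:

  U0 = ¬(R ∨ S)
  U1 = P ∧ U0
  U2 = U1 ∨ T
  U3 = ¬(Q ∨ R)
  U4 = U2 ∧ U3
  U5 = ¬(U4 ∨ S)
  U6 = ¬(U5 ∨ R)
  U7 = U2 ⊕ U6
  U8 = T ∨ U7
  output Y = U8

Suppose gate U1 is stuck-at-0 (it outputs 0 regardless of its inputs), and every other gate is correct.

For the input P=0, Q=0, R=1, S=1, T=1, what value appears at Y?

Propagate with U1 forced: U0=0, U1=0 [stuck-at-0], U2=1, U3=0, U4=0, U5=0, U6=0, U7=1, U8=1.
So Y = 1. (Same as the fault-free value — the fault is masked on this input.)

1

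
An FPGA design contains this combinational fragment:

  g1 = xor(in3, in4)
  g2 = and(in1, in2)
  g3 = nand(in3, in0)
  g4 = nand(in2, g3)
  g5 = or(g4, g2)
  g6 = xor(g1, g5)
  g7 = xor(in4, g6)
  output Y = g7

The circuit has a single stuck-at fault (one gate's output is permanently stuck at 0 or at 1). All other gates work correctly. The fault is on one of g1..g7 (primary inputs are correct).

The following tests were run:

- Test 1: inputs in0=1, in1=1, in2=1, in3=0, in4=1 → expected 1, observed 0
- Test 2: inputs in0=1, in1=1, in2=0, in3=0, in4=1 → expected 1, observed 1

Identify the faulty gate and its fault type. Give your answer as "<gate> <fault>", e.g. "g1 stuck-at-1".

Fault-free values for test 1 (in0=1, in1=1, in2=1, in3=0, in4=1): g1=1, g2=1, g3=1, g4=0, g5=1, g6=0, g7=1, giving Y=1. Observed 0.
Test 1: faults giving observed 0 are {g1 stuck-at-0, g2 stuck-at-0, g5 stuck-at-0, g6 stuck-at-1, g7 stuck-at-0}.
Test 2 (in0=1, in1=1, in2=0, in3=0, in4=1): fault-free g1=1, g2=0, g3=1, g4=1, g5=1, g6=0, g7=1 → 1; observed 1. Eliminates g1 stuck-at-0, g5 stuck-at-0, g6 stuck-at-1, g7 stuck-at-0.
Only g2 stuck-at-0 is consistent with every test.

g2 stuck-at-0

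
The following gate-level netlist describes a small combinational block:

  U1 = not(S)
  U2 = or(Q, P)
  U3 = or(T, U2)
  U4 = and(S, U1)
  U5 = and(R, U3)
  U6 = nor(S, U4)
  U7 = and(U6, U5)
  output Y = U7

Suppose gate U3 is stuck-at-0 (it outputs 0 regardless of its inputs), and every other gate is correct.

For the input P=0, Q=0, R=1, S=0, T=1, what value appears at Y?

0

Propagate with U3 forced: U1=1, U2=0, U3=0 [stuck-at-0], U4=0, U5=0, U6=1, U7=0.
So Y = 0. (Without the fault it would be 1.)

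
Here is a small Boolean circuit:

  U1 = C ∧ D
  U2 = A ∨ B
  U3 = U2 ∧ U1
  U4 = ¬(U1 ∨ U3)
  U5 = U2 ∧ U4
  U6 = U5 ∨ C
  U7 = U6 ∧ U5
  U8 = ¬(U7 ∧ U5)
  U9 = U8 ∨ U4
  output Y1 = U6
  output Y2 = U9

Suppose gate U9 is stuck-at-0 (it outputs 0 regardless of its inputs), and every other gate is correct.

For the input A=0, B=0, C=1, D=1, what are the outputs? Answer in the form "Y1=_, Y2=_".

Propagate with U9 forced: U1=1, U2=0, U3=0, U4=0, U5=0, U6=1, U7=0, U8=1, U9=0 [stuck-at-0].
So the outputs are Y1=1, Y2=0. (Without the fault they would be Y1=1, Y2=1.)

Y1=1, Y2=0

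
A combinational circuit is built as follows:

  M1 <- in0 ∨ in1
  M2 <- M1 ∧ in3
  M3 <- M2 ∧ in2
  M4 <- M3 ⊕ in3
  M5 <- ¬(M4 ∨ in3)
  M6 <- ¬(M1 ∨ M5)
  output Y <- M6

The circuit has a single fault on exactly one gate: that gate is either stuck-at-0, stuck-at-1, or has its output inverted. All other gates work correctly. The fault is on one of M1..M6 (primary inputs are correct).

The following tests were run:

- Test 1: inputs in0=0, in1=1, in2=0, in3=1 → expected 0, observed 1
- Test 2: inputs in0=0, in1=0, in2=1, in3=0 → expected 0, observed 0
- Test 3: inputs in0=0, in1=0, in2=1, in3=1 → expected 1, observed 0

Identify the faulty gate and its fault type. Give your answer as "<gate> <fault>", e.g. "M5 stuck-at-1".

M1 inverted output

Fault-free values for test 1 (in0=0, in1=1, in2=0, in3=1): M1=1, M2=1, M3=0, M4=1, M5=0, M6=0, giving Y=0. Observed 1.
Test 1: faults giving observed 1 are {M1 stuck-at-0, M1 inverted output, M6 stuck-at-1, M6 inverted output}.
Test 2 (in0=0, in1=0, in2=1, in3=0): fault-free M1=0, M2=0, M3=0, M4=0, M5=1, M6=0 → 0; observed 0. Eliminates M6 stuck-at-1, M6 inverted output.
Test 3 (in0=0, in1=0, in2=1, in3=1): fault-free M1=0, M2=0, M3=0, M4=1, M5=0, M6=1 → 1; observed 0. Eliminates M1 stuck-at-0.
Only M1 inverted output is consistent with every test.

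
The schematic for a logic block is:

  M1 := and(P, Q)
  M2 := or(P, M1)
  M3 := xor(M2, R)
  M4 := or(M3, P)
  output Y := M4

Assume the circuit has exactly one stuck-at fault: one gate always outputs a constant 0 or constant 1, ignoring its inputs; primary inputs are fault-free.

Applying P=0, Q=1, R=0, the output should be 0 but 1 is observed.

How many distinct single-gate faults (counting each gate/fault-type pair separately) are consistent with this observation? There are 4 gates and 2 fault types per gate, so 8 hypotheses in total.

Fault-free: M1=0, M2=0, M3=0, M4=0 → 0. Observed 1.
  M1 stuck-at-0: output 0 ✗
  M1 stuck-at-1: output 1 ✓
  M2 stuck-at-0: output 0 ✗
  M2 stuck-at-1: output 1 ✓
  M3 stuck-at-0: output 0 ✗
  M3 stuck-at-1: output 1 ✓
  M4 stuck-at-0: output 0 ✗
  M4 stuck-at-1: output 1 ✓
Consistent faults: {M1 stuck-at-1, M2 stuck-at-1, M3 stuck-at-1, M4 stuck-at-1} — 4 in all.

4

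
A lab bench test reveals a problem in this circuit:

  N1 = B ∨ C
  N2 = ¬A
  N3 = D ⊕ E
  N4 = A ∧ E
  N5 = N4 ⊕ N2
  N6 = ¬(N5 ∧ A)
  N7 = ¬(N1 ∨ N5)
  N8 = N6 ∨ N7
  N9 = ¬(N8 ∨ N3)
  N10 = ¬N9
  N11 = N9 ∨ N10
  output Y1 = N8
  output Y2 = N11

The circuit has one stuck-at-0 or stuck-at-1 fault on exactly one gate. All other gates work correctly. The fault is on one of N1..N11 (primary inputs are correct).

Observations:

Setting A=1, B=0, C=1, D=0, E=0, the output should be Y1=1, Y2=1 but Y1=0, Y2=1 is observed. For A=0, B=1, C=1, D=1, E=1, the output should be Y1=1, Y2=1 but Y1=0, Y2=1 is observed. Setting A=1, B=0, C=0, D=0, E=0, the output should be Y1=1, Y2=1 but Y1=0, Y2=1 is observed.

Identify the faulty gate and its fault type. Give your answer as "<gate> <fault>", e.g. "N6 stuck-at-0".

Fault-free values for test 1 (A=1, B=0, C=1, D=0, E=0): N1=1, N2=0, N3=0, N4=0, N5=0, N6=1, N7=0, N8=1, N9=0, N10=1, N11=1, giving Y1=1, Y2=1. Observed Y1=0, Y2=1.
Test 1: faults giving observed Y1=0, Y2=1 are {N2 stuck-at-1, N4 stuck-at-1, N5 stuck-at-1, N6 stuck-at-0, N8 stuck-at-0}.
Test 2 (A=0, B=1, C=1, D=1, E=1): fault-free N1=1, N2=1, N3=0, N4=0, N5=1, N6=1, N7=0, N8=1, N9=0, N10=1, N11=1 → Y1=1, Y2=1; observed Y1=0, Y2=1. Eliminates N2 stuck-at-1, N4 stuck-at-1, N5 stuck-at-1.
Test 3 (A=1, B=0, C=0, D=0, E=0): fault-free N1=0, N2=0, N3=0, N4=0, N5=0, N6=1, N7=1, N8=1, N9=0, N10=1, N11=1 → Y1=1, Y2=1; observed Y1=0, Y2=1. Eliminates N6 stuck-at-0.
Only N8 stuck-at-0 is consistent with every test.

N8 stuck-at-0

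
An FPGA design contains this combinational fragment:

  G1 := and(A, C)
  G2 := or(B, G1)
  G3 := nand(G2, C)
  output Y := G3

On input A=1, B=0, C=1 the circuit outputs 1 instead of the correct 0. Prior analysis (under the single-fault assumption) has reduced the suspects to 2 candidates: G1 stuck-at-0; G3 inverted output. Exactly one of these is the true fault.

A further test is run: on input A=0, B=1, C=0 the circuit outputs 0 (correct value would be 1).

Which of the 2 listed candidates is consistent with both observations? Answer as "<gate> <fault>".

Evaluate each candidate on input A=0, B=1, C=0:
  G1 stuck-at-0: G1=0 [stuck-at-0], G2=1, G3=1 → 1 — eliminated
  G3 inverted output: G1=0, G2=1, G3=0 [inverted output] → 0 — matches
Only G3 inverted output reproduces the observed 0.

G3 inverted output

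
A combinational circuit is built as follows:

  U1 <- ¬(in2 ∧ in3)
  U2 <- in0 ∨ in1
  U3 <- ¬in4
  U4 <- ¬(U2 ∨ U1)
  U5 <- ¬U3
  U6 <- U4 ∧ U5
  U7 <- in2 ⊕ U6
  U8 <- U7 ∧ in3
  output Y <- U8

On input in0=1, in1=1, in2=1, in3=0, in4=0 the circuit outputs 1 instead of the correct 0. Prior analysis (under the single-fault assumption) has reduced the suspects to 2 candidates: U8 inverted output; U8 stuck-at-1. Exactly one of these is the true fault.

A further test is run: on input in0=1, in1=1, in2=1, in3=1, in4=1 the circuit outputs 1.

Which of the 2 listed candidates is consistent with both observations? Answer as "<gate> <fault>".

U8 stuck-at-1

Evaluate each candidate on input in0=1, in1=1, in2=1, in3=1, in4=1:
  U8 inverted output: U1=0, U2=1, U3=0, U4=0, U5=1, U6=0, U7=1, U8=0 [inverted output] → 0 — eliminated
  U8 stuck-at-1: U1=0, U2=1, U3=0, U4=0, U5=1, U6=0, U7=1, U8=1 [stuck-at-1] → 1 — matches
Only U8 stuck-at-1 reproduces the observed 1.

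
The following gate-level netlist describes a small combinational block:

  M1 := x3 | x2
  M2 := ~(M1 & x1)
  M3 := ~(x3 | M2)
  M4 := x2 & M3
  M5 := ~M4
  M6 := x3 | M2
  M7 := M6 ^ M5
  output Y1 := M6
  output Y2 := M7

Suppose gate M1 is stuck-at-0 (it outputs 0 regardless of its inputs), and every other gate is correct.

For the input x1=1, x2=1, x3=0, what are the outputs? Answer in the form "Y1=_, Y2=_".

Y1=1, Y2=0

Propagate with M1 forced: M1=0 [stuck-at-0], M2=1, M3=0, M4=0, M5=1, M6=1, M7=0.
So the outputs are Y1=1, Y2=0. (Without the fault they would be Y1=0, Y2=0.)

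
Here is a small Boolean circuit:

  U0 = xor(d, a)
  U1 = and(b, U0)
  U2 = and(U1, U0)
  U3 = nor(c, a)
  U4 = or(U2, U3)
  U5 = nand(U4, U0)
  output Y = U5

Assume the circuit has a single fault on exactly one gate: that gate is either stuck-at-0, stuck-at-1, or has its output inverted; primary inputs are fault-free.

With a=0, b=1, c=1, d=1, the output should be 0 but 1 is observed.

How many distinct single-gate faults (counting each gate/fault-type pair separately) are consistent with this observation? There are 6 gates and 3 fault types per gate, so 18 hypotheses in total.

10

Fault-free: U0=1, U1=1, U2=1, U3=0, U4=1, U5=0 → 0. Observed 1.
  U0: stuck-at-0, inverted output ✓; others ✗
  U1: stuck-at-0, inverted output ✓; others ✗
  U2: stuck-at-0, inverted output ✓; others ✗
  U3: none of the 3 fault types match ✗
  U4: stuck-at-0, inverted output ✓; others ✗
  U5: stuck-at-1, inverted output ✓; others ✗
Consistent faults: {U0 stuck-at-0, U0 inverted output, U1 stuck-at-0, U1 inverted output, U2 stuck-at-0, U2 inverted output, U4 stuck-at-0, U4 inverted output, U5 stuck-at-1, U5 inverted output} — 10 in all.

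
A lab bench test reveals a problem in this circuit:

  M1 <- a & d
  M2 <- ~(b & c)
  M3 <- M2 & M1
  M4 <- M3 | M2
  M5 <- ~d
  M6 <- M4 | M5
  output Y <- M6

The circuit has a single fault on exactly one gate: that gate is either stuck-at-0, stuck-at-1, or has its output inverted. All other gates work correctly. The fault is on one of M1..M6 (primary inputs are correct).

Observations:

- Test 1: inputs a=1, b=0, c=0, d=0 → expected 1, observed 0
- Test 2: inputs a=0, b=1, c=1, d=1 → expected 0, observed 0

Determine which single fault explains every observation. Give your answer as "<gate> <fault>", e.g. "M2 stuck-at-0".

M6 stuck-at-0

Fault-free values for test 1 (a=1, b=0, c=0, d=0): M1=0, M2=1, M3=0, M4=1, M5=1, M6=1, giving Y=1. Observed 0.
Test 1: faults giving observed 0 are {M6 stuck-at-0, M6 inverted output}.
Test 2 (a=0, b=1, c=1, d=1): fault-free M1=0, M2=0, M3=0, M4=0, M5=0, M6=0 → 0; observed 0. Eliminates M6 inverted output.
Only M6 stuck-at-0 is consistent with every test.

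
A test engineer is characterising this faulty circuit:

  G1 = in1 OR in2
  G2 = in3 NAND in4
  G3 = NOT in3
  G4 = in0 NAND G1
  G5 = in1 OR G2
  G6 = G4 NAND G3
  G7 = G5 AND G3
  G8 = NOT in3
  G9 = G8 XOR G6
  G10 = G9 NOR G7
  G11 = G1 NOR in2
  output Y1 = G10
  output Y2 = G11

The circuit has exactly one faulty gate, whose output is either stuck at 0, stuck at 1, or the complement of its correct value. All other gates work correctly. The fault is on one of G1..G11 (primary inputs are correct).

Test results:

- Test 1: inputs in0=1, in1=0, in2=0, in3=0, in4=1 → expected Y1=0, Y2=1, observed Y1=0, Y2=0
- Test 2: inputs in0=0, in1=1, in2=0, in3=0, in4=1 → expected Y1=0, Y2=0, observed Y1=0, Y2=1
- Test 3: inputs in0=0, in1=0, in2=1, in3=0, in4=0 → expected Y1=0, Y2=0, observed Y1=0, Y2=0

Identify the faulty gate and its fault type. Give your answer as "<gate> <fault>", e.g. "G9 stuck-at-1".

Fault-free values for test 1 (in0=1, in1=0, in2=0, in3=0, in4=1): G1=0, G2=1, G3=1, G4=1, G5=1, G6=0, G7=1, G8=1, G9=1, G10=0, G11=1, giving Y1=0, Y2=1. Observed Y1=0, Y2=0.
Test 1: faults giving observed Y1=0, Y2=0 are {G1 stuck-at-1, G1 inverted output, G11 stuck-at-0, G11 inverted output}.
Test 2 (in0=0, in1=1, in2=0, in3=0, in4=1): fault-free G1=1, G2=1, G3=1, G4=1, G5=1, G6=0, G7=1, G8=1, G9=1, G10=0, G11=0 → Y1=0, Y2=0; observed Y1=0, Y2=1. Eliminates G1 stuck-at-1, G11 stuck-at-0.
Test 3 (in0=0, in1=0, in2=1, in3=0, in4=0): fault-free G1=1, G2=1, G3=1, G4=1, G5=1, G6=0, G7=1, G8=1, G9=1, G10=0, G11=0 → Y1=0, Y2=0; observed Y1=0, Y2=0. Eliminates G11 inverted output.
Only G1 inverted output is consistent with every test.

G1 inverted output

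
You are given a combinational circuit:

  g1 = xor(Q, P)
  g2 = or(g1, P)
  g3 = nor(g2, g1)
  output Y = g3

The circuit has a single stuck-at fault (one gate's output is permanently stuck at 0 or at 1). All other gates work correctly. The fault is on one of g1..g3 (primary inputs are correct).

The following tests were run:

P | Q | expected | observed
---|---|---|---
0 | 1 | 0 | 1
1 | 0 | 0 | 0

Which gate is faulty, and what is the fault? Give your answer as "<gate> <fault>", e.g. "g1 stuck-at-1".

Fault-free values for test 1 (P=0, Q=1): g1=1, g2=1, g3=0, giving Y=0. Observed 1.
Test 1: faults giving observed 1 are {g1 stuck-at-0, g3 stuck-at-1}.
Test 2 (P=1, Q=0): fault-free g1=1, g2=1, g3=0 → 0; observed 0. Eliminates g3 stuck-at-1.
Only g1 stuck-at-0 is consistent with every test.

g1 stuck-at-0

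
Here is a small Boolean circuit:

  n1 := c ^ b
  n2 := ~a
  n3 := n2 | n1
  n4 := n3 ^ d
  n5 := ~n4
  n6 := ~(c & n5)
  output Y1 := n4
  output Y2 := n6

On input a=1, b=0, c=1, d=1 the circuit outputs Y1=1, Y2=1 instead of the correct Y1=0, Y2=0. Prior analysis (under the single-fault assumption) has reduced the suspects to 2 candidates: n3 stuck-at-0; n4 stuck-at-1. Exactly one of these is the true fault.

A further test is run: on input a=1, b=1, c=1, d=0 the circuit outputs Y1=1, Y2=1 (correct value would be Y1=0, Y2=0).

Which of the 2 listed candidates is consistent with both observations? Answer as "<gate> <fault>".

Evaluate each candidate on input a=1, b=1, c=1, d=0:
  n3 stuck-at-0: n1=0, n2=0, n3=0 [stuck-at-0], n4=0, n5=1, n6=0 → Y1=0, Y2=0 — eliminated
  n4 stuck-at-1: n1=0, n2=0, n3=0, n4=1 [stuck-at-1], n5=0, n6=1 → Y1=1, Y2=1 — matches
Only n4 stuck-at-1 reproduces the observed Y1=1, Y2=1.

n4 stuck-at-1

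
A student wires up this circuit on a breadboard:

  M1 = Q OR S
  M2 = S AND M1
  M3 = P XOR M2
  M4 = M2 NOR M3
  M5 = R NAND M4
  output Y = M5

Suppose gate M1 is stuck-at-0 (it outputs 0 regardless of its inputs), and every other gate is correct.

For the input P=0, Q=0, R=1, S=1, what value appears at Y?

0

Propagate with M1 forced: M1=0 [stuck-at-0], M2=0, M3=0, M4=1, M5=0.
So Y = 0. (Without the fault it would be 1.)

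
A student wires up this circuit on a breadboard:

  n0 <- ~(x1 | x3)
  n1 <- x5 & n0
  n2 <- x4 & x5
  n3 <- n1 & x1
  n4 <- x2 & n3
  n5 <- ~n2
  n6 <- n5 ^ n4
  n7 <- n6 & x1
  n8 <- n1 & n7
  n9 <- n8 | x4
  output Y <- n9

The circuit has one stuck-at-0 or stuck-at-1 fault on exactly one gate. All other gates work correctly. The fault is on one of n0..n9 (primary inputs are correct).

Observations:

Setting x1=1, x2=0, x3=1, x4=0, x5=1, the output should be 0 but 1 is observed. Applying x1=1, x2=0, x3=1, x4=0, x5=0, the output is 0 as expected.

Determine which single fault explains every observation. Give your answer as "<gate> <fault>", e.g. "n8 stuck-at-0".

Fault-free values for test 1 (x1=1, x2=0, x3=1, x4=0, x5=1): n0=0, n1=0, n2=0, n3=0, n4=0, n5=1, n6=1, n7=1, n8=0, n9=0, giving Y=0. Observed 1.
Test 1: faults giving observed 1 are {n0 stuck-at-1, n1 stuck-at-1, n8 stuck-at-1, n9 stuck-at-1}.
Test 2 (x1=1, x2=0, x3=1, x4=0, x5=0): fault-free n0=0, n1=0, n2=0, n3=0, n4=0, n5=1, n6=1, n7=1, n8=0, n9=0 → 0; observed 0. Eliminates n1 stuck-at-1, n8 stuck-at-1, n9 stuck-at-1.
Only n0 stuck-at-1 is consistent with every test.

n0 stuck-at-1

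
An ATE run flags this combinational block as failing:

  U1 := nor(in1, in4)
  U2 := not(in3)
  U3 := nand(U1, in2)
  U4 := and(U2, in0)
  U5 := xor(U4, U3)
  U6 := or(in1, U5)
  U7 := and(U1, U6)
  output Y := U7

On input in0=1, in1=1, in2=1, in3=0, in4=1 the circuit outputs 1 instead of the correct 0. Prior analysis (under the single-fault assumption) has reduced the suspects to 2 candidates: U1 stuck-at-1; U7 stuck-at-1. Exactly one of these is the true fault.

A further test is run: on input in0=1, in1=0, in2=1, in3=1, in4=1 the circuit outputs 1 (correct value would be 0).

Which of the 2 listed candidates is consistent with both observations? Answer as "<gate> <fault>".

Evaluate each candidate on input in0=1, in1=0, in2=1, in3=1, in4=1:
  U1 stuck-at-1: U1=1 [stuck-at-1], U2=0, U3=0, U4=0, U5=0, U6=0, U7=0 → 0 — eliminated
  U7 stuck-at-1: U1=0, U2=0, U3=1, U4=0, U5=1, U6=1, U7=1 [stuck-at-1] → 1 — matches
Only U7 stuck-at-1 reproduces the observed 1.

U7 stuck-at-1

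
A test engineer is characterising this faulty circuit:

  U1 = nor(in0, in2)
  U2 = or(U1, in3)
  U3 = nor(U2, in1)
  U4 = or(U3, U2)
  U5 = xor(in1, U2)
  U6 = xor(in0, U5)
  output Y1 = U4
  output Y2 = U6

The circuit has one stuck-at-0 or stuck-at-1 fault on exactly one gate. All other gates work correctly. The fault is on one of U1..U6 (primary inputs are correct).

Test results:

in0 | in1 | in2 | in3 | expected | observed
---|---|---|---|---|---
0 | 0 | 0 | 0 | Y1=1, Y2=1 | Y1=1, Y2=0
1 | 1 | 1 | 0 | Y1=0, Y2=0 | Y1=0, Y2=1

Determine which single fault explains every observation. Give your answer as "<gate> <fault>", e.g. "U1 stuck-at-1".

Fault-free values for test 1 (in0=0, in1=0, in2=0, in3=0): U1=1, U2=1, U3=0, U4=1, U5=1, U6=1, giving Y1=1, Y2=1. Observed Y1=1, Y2=0.
Test 1: faults giving observed Y1=1, Y2=0 are {U1 stuck-at-0, U2 stuck-at-0, U5 stuck-at-0, U6 stuck-at-0}.
Test 2 (in0=1, in1=1, in2=1, in3=0): fault-free U1=0, U2=0, U3=0, U4=0, U5=1, U6=0 → Y1=0, Y2=0; observed Y1=0, Y2=1. Eliminates U1 stuck-at-0, U2 stuck-at-0, U6 stuck-at-0.
Only U5 stuck-at-0 is consistent with every test.

U5 stuck-at-0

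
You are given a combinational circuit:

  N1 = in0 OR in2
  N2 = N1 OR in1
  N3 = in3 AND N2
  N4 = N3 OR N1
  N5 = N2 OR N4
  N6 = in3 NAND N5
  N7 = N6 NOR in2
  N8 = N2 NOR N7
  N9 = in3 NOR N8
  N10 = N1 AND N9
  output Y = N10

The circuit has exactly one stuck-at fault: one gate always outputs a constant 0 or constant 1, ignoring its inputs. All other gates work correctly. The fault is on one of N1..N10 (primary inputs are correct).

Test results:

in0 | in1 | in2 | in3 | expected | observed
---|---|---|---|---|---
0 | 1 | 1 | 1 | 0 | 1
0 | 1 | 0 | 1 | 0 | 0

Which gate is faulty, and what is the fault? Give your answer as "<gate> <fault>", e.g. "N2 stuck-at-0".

Fault-free values for test 1 (in0=0, in1=1, in2=1, in3=1): N1=1, N2=1, N3=1, N4=1, N5=1, N6=0, N7=0, N8=0, N9=0, N10=0, giving Y=0. Observed 1.
Test 1: faults giving observed 1 are {N9 stuck-at-1, N10 stuck-at-1}.
Test 2 (in0=0, in1=1, in2=0, in3=1): fault-free N1=0, N2=1, N3=1, N4=1, N5=1, N6=0, N7=1, N8=0, N9=0, N10=0 → 0; observed 0. Eliminates N10 stuck-at-1.
Only N9 stuck-at-1 is consistent with every test.

N9 stuck-at-1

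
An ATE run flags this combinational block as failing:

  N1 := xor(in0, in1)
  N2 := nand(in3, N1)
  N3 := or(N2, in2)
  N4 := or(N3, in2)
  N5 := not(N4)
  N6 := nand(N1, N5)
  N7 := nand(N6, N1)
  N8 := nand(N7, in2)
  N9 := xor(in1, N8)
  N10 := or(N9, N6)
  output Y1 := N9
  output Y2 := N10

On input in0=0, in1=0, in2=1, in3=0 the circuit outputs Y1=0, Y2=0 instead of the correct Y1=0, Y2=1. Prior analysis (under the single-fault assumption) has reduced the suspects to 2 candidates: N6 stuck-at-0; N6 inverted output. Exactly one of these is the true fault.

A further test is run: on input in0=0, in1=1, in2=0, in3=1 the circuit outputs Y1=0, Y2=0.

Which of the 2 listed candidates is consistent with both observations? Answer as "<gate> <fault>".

Evaluate each candidate on input in0=0, in1=1, in2=0, in3=1:
  N6 stuck-at-0: N1=1, N2=0, N3=0, N4=0, N5=1, N6=0 [stuck-at-0], N7=1, N8=1, N9=0, N10=0 → Y1=0, Y2=0 — matches
  N6 inverted output: N1=1, N2=0, N3=0, N4=0, N5=1, N6=1 [inverted output], N7=0, N8=1, N9=0, N10=1 → Y1=0, Y2=1 — eliminated
Only N6 stuck-at-0 reproduces the observed Y1=0, Y2=0.

N6 stuck-at-0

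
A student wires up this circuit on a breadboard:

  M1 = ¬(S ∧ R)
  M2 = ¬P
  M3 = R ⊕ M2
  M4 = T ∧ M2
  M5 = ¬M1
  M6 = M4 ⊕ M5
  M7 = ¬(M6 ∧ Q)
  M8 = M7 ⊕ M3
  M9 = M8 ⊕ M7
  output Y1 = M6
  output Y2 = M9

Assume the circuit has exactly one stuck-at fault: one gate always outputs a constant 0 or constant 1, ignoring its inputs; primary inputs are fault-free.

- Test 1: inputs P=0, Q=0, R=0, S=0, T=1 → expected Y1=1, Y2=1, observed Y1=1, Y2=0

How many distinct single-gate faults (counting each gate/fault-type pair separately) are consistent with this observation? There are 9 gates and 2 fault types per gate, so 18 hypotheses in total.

3

Fault-free: M1=1, M2=1, M3=1, M4=1, M5=0, M6=1, M7=1, M8=0, M9=1 → Y1=1, Y2=1. Observed Y1=1, Y2=0.
  M1: none of the 2 fault types match ✗
  M2: none of the 2 fault types match ✗
  M3: stuck-at-0 ✓; others ✗
  M4: none of the 2 fault types match ✗
  M5: none of the 2 fault types match ✗
  M6: none of the 2 fault types match ✗
  M7: none of the 2 fault types match ✗
  M8: stuck-at-1 ✓; others ✗
  M9: stuck-at-0 ✓; others ✗
Consistent faults: {M3 stuck-at-0, M8 stuck-at-1, M9 stuck-at-0} — 3 in all.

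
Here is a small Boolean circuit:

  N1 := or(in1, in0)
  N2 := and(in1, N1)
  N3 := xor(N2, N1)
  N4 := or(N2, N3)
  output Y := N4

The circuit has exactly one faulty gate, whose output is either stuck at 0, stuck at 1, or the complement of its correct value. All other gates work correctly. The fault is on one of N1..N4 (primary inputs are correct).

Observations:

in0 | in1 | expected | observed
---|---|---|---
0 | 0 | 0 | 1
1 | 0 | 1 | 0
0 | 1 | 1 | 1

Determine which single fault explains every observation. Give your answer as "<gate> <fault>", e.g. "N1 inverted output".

N3 inverted output

Fault-free values for test 1 (in0=0, in1=0): N1=0, N2=0, N3=0, N4=0, giving Y=0. Observed 1.
Test 1: faults giving observed 1 are {N1 stuck-at-1, N1 inverted output, N2 stuck-at-1, N2 inverted output, N3 stuck-at-1, N3 inverted output, N4 stuck-at-1, N4 inverted output}.
Test 2 (in0=1, in1=0): fault-free N1=1, N2=0, N3=1, N4=1 → 1; observed 0. Eliminates N1 stuck-at-1, N2 stuck-at-1, N2 inverted output, N3 stuck-at-1, N4 stuck-at-1.
Test 3 (in0=0, in1=1): fault-free N1=1, N2=1, N3=0, N4=1 → 1; observed 1. Eliminates N1 inverted output, N4 inverted output.
Only N3 inverted output is consistent with every test.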